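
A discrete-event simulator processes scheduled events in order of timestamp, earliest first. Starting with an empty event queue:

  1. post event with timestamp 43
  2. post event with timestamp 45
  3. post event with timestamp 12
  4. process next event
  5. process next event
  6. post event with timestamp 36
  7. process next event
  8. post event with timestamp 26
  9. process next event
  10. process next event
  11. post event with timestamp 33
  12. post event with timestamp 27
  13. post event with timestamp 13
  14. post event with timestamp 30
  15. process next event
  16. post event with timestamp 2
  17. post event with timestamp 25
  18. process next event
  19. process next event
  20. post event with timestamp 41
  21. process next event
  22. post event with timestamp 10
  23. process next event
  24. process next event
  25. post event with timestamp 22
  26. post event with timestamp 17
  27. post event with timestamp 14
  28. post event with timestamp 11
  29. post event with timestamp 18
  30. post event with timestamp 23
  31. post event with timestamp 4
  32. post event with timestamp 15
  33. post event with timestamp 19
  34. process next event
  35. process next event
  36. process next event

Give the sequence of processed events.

[12, 43, 36, 26, 45, 13, 2, 25, 27, 10, 30, 4, 11, 14]

insert 43 → {43}
insert 45 → {43, 45}
insert 12 → {12, 43, 45}
process next event → 12; now {43, 45}
process next event → 43; now {45}
insert 36 → {36, 45}
process next event → 36; now {45}
insert 26 → {26, 45}
process next event → 26; now {45}
process next event → 45; now {}
insert 33 → {33}
insert 27 → {27, 33}
insert 13 → {13, 27, 33}
insert 30 → {13, 27, 30, 33}
process next event → 13; now {27, 30, 33}
insert 2 → {2, 27, 30, 33}
insert 25 → {2, 25, 27, 30, 33}
process next event → 2; now {25, 27, 30, 33}
process next event → 25; now {27, 30, 33}
insert 41 → {27, 30, 33, 41}
process next event → 27; now {30, 33, 41}
insert 10 → {10, 30, 33, 41}
process next event → 10; now {30, 33, 41}
process next event → 30; now {33, 41}
insert 22 → {22, 33, 41}
insert 17 → {17, 22, 33, 41}
insert 14 → {14, 17, 22, 33, 41}
insert 11 → {11, 14, 17, 22, 33, 41}
insert 18 → {11, 14, 17, 18, 22, 33, 41}
insert 23 → {11, 14, 17, 18, 22, 23, 33, 41}
insert 4 → {4, 11, 14, 17, 18, 22, 23, 33, 41}
insert 15 → {4, 11, 14, 15, 17, 18, 22, 23, 33, 41}
insert 19 → {4, 11, 14, 15, 17, 18, 19, 22, 23, 33, 41}
process next event → 4; now {11, 14, 15, 17, 18, 19, 22, 23, 33, 41}
process next event → 11; now {14, 15, 17, 18, 19, 22, 23, 33, 41}
process next event → 14; now {15, 17, 18, 19, 22, 23, 33, 41}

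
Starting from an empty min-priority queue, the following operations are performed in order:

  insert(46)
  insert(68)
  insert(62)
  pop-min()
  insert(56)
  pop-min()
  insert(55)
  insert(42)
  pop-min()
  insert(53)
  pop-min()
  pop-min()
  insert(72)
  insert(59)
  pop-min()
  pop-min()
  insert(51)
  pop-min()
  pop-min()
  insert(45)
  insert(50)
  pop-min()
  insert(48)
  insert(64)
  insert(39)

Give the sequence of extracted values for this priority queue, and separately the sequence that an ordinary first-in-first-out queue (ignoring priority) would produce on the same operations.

priority queue: [46, 56, 42, 53, 55, 59, 62, 51, 68, 45]; FIFO queue: 46, 68, 62, 56, 55, 42, 53, 72, 59, 51

insert 46 → {46}
insert 68 → {46, 68}
insert 62 → {46, 62, 68}
pop-min → 46; now {62, 68}
insert 56 → {56, 62, 68}
pop-min → 56; now {62, 68}
insert 55 → {55, 62, 68}
insert 42 → {42, 55, 62, 68}
pop-min → 42; now {55, 62, 68}
insert 53 → {53, 55, 62, 68}
pop-min → 53; now {55, 62, 68}
pop-min → 55; now {62, 68}
insert 72 → {62, 68, 72}
insert 59 → {59, 62, 68, 72}
pop-min → 59; now {62, 68, 72}
pop-min → 62; now {68, 72}
insert 51 → {51, 68, 72}
pop-min → 51; now {68, 72}
pop-min → 68; now {72}
insert 45 → {45, 72}
insert 50 → {45, 50, 72}
pop-min → 45; now {50, 72}
insert 48 → {48, 50, 72}
insert 64 → {48, 50, 64, 72}
insert 39 → {39, 48, 50, 64, 72}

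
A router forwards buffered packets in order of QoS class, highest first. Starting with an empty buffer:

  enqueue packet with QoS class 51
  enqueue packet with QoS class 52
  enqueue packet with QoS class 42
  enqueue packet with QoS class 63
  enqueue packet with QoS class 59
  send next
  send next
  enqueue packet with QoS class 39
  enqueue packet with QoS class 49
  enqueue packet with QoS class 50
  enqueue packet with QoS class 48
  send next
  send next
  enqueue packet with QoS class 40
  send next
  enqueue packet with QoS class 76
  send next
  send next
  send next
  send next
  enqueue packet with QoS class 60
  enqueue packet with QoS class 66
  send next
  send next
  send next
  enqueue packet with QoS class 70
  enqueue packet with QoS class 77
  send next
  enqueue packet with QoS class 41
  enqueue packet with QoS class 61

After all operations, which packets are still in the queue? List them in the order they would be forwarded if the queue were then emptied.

insert 51 → {51}
insert 52 → {52, 51}
insert 42 → {52, 51, 42}
insert 63 → {63, 52, 51, 42}
insert 59 → {63, 59, 52, 51, 42}
send next → 63; now {59, 52, 51, 42}
send next → 59; now {52, 51, 42}
insert 39 → {52, 51, 42, 39}
insert 49 → {52, 51, 49, 42, 39}
insert 50 → {52, 51, 50, 49, 42, 39}
insert 48 → {52, 51, 50, 49, 48, 42, 39}
send next → 52; now {51, 50, 49, 48, 42, 39}
send next → 51; now {50, 49, 48, 42, 39}
insert 40 → {50, 49, 48, 42, 40, 39}
send next → 50; now {49, 48, 42, 40, 39}
insert 76 → {76, 49, 48, 42, 40, 39}
send next → 76; now {49, 48, 42, 40, 39}
send next → 49; now {48, 42, 40, 39}
send next → 48; now {42, 40, 39}
send next → 42; now {40, 39}
insert 60 → {60, 40, 39}
insert 66 → {66, 60, 40, 39}
send next → 66; now {60, 40, 39}
send next → 60; now {40, 39}
send next → 40; now {39}
insert 70 → {70, 39}
insert 77 → {77, 70, 39}
send next → 77; now {70, 39}
insert 41 → {70, 41, 39}
insert 61 → {70, 61, 41, 39}

70, 61, 41, 39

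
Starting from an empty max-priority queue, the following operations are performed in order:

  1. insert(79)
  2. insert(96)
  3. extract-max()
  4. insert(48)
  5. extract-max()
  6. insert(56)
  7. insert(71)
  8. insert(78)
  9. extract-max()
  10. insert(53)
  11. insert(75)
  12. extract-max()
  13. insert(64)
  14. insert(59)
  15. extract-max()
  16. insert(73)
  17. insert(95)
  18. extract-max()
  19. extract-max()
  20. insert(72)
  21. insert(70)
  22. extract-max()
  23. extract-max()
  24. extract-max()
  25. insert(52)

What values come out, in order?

insert 79 → {79}
insert 96 → {96, 79}
extract-max → 96; now {79}
insert 48 → {79, 48}
extract-max → 79; now {48}
insert 56 → {56, 48}
insert 71 → {71, 56, 48}
insert 78 → {78, 71, 56, 48}
extract-max → 78; now {71, 56, 48}
insert 53 → {71, 56, 53, 48}
insert 75 → {75, 71, 56, 53, 48}
extract-max → 75; now {71, 56, 53, 48}
insert 64 → {71, 64, 56, 53, 48}
insert 59 → {71, 64, 59, 56, 53, 48}
extract-max → 71; now {64, 59, 56, 53, 48}
insert 73 → {73, 64, 59, 56, 53, 48}
insert 95 → {95, 73, 64, 59, 56, 53, 48}
extract-max → 95; now {73, 64, 59, 56, 53, 48}
extract-max → 73; now {64, 59, 56, 53, 48}
insert 72 → {72, 64, 59, 56, 53, 48}
insert 70 → {72, 70, 64, 59, 56, 53, 48}
extract-max → 72; now {70, 64, 59, 56, 53, 48}
extract-max → 70; now {64, 59, 56, 53, 48}
extract-max → 64; now {59, 56, 53, 48}
insert 52 → {59, 56, 53, 52, 48}

96 → 79 → 78 → 75 → 71 → 95 → 73 → 72 → 70 → 64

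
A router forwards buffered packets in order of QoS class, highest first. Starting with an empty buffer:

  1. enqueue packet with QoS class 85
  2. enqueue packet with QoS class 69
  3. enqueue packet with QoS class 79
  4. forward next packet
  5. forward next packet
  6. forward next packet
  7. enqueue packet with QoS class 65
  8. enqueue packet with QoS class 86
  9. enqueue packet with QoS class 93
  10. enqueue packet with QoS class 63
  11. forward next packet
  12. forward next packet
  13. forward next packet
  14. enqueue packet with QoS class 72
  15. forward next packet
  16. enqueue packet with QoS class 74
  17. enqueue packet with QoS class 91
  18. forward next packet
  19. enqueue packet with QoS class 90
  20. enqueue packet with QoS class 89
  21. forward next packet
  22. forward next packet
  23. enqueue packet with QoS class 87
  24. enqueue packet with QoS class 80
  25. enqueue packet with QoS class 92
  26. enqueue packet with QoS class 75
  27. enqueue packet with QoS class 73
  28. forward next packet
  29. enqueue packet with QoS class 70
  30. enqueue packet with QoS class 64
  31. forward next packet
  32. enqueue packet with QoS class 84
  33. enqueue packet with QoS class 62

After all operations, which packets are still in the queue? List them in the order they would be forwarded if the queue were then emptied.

84, 80, 75, 74, 73, 70, 64, 63, 62

insert 85 → {85}
insert 69 → {85, 69}
insert 79 → {85, 79, 69}
forward next packet → 85; now {79, 69}
forward next packet → 79; now {69}
forward next packet → 69; now {}
insert 65 → {65}
insert 86 → {86, 65}
insert 93 → {93, 86, 65}
insert 63 → {93, 86, 65, 63}
forward next packet → 93; now {86, 65, 63}
forward next packet → 86; now {65, 63}
forward next packet → 65; now {63}
insert 72 → {72, 63}
forward next packet → 72; now {63}
insert 74 → {74, 63}
insert 91 → {91, 74, 63}
forward next packet → 91; now {74, 63}
insert 90 → {90, 74, 63}
insert 89 → {90, 89, 74, 63}
forward next packet → 90; now {89, 74, 63}
forward next packet → 89; now {74, 63}
insert 87 → {87, 74, 63}
insert 80 → {87, 80, 74, 63}
insert 92 → {92, 87, 80, 74, 63}
insert 75 → {92, 87, 80, 75, 74, 63}
insert 73 → {92, 87, 80, 75, 74, 73, 63}
forward next packet → 92; now {87, 80, 75, 74, 73, 63}
insert 70 → {87, 80, 75, 74, 73, 70, 63}
insert 64 → {87, 80, 75, 74, 73, 70, 64, 63}
forward next packet → 87; now {80, 75, 74, 73, 70, 64, 63}
insert 84 → {84, 80, 75, 74, 73, 70, 64, 63}
insert 62 → {84, 80, 75, 74, 73, 70, 64, 63, 62}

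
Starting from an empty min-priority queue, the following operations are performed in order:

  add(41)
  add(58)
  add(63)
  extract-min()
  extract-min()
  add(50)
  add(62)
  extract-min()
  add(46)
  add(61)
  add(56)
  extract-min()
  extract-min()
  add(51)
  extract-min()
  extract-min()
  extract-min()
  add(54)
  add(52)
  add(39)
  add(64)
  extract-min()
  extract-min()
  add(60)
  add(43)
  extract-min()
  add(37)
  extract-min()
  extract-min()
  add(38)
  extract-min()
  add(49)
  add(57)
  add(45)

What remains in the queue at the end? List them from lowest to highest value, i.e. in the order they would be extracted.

45, 49, 57, 60, 63, 64

insert 41 → {41}
insert 58 → {41, 58}
insert 63 → {41, 58, 63}
extract-min → 41; now {58, 63}
extract-min → 58; now {63}
insert 50 → {50, 63}
insert 62 → {50, 62, 63}
extract-min → 50; now {62, 63}
insert 46 → {46, 62, 63}
insert 61 → {46, 61, 62, 63}
insert 56 → {46, 56, 61, 62, 63}
extract-min → 46; now {56, 61, 62, 63}
extract-min → 56; now {61, 62, 63}
insert 51 → {51, 61, 62, 63}
extract-min → 51; now {61, 62, 63}
extract-min → 61; now {62, 63}
extract-min → 62; now {63}
insert 54 → {54, 63}
insert 52 → {52, 54, 63}
insert 39 → {39, 52, 54, 63}
insert 64 → {39, 52, 54, 63, 64}
extract-min → 39; now {52, 54, 63, 64}
extract-min → 52; now {54, 63, 64}
insert 60 → {54, 60, 63, 64}
insert 43 → {43, 54, 60, 63, 64}
extract-min → 43; now {54, 60, 63, 64}
insert 37 → {37, 54, 60, 63, 64}
extract-min → 37; now {54, 60, 63, 64}
extract-min → 54; now {60, 63, 64}
insert 38 → {38, 60, 63, 64}
extract-min → 38; now {60, 63, 64}
insert 49 → {49, 60, 63, 64}
insert 57 → {49, 57, 60, 63, 64}
insert 45 → {45, 49, 57, 60, 63, 64}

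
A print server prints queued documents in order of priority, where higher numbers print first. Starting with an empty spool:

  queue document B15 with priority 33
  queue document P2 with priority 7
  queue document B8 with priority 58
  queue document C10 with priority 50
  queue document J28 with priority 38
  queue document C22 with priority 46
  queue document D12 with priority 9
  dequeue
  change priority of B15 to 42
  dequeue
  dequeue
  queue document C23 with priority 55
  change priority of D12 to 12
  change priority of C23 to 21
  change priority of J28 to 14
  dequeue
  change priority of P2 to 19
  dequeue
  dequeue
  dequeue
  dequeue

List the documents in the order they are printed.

[B8, C10, C22, B15, C23, P2, J28, D12]

add B15 (priority 33) → {B15:33}
add P2 (priority 7) → {B15:33, P2:7}
add B8 (priority 58) → {B8:58, B15:33, P2:7}
add C10 (priority 50) → {B8:58, C10:50, B15:33, P2:7}
add J28 (priority 38) → {B8:58, C10:50, J28:38, B15:33, P2:7}
add C22 (priority 46) → {B8:58, C10:50, C22:46, J28:38, B15:33, P2:7}
add D12 (priority 9) → {B8:58, C10:50, C22:46, J28:38, B15:33, D12:9, P2:7}
dequeue → B8; now {C10:50, C22:46, J28:38, B15:33, D12:9, P2:7}
update B15 to priority 42 → {C10:50, C22:46, B15:42, J28:38, D12:9, P2:7}
dequeue → C10; now {C22:46, B15:42, J28:38, D12:9, P2:7}
dequeue → C22; now {B15:42, J28:38, D12:9, P2:7}
add C23 (priority 55) → {C23:55, B15:42, J28:38, D12:9, P2:7}
update D12 to priority 12 → {C23:55, B15:42, J28:38, D12:12, P2:7}
update C23 to priority 21 → {B15:42, J28:38, C23:21, D12:12, P2:7}
update J28 to priority 14 → {B15:42, C23:21, J28:14, D12:12, P2:7}
dequeue → B15; now {C23:21, J28:14, D12:12, P2:7}
update P2 to priority 19 → {C23:21, P2:19, J28:14, D12:12}
dequeue → C23; now {P2:19, J28:14, D12:12}
dequeue → P2; now {J28:14, D12:12}
dequeue → J28; now {D12:12}
dequeue → D12; now {}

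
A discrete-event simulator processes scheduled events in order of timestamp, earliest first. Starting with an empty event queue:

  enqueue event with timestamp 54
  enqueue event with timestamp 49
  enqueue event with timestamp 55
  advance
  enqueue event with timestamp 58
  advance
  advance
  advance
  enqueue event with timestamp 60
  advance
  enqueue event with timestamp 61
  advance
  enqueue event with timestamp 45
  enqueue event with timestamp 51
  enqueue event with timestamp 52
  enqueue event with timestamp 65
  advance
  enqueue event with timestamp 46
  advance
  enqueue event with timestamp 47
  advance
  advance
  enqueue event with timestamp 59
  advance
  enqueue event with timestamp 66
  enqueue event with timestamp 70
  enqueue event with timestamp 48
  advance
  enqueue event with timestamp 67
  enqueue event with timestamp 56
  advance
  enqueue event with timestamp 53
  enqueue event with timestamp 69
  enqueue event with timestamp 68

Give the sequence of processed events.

insert 54 → {54}
insert 49 → {49, 54}
insert 55 → {49, 54, 55}
advance → 49; now {54, 55}
insert 58 → {54, 55, 58}
advance → 54; now {55, 58}
advance → 55; now {58}
advance → 58; now {}
insert 60 → {60}
advance → 60; now {}
insert 61 → {61}
advance → 61; now {}
insert 45 → {45}
insert 51 → {45, 51}
insert 52 → {45, 51, 52}
insert 65 → {45, 51, 52, 65}
advance → 45; now {51, 52, 65}
insert 46 → {46, 51, 52, 65}
advance → 46; now {51, 52, 65}
insert 47 → {47, 51, 52, 65}
advance → 47; now {51, 52, 65}
advance → 51; now {52, 65}
insert 59 → {52, 59, 65}
advance → 52; now {59, 65}
insert 66 → {59, 65, 66}
insert 70 → {59, 65, 66, 70}
insert 48 → {48, 59, 65, 66, 70}
advance → 48; now {59, 65, 66, 70}
insert 67 → {59, 65, 66, 67, 70}
insert 56 → {56, 59, 65, 66, 67, 70}
advance → 56; now {59, 65, 66, 67, 70}
insert 53 → {53, 59, 65, 66, 67, 70}
insert 69 → {53, 59, 65, 66, 67, 69, 70}
insert 68 → {53, 59, 65, 66, 67, 68, 69, 70}

49 → 54 → 55 → 58 → 60 → 61 → 45 → 46 → 47 → 51 → 52 → 48 → 56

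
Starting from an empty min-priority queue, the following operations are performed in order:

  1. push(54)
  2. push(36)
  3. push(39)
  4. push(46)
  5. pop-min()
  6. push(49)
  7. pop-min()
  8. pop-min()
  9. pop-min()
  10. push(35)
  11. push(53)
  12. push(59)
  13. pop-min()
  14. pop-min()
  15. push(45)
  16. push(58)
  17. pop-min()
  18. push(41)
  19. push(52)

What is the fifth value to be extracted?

35

insert 54 → {54}
insert 36 → {36, 54}
insert 39 → {36, 39, 54}
insert 46 → {36, 39, 46, 54}
pop-min → 36; now {39, 46, 54}
insert 49 → {39, 46, 49, 54}
pop-min → 39; now {46, 49, 54}
pop-min → 46; now {49, 54}
pop-min → 49; now {54}
insert 35 → {35, 54}
insert 53 → {35, 53, 54}
insert 59 → {35, 53, 54, 59}
pop-min → 35; now {53, 54, 59}
pop-min → 53; now {54, 59}
insert 45 → {45, 54, 59}
insert 58 → {45, 54, 58, 59}
pop-min → 45; now {54, 58, 59}
insert 41 → {41, 54, 58, 59}
insert 52 → {41, 52, 54, 58, 59}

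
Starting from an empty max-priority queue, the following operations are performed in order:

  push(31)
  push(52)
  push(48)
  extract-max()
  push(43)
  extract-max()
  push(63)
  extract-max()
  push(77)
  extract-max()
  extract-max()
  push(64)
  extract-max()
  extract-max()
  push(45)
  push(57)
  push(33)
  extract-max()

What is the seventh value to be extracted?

31

insert 31 → {31}
insert 52 → {52, 31}
insert 48 → {52, 48, 31}
extract-max → 52; now {48, 31}
insert 43 → {48, 43, 31}
extract-max → 48; now {43, 31}
insert 63 → {63, 43, 31}
extract-max → 63; now {43, 31}
insert 77 → {77, 43, 31}
extract-max → 77; now {43, 31}
extract-max → 43; now {31}
insert 64 → {64, 31}
extract-max → 64; now {31}
extract-max → 31; now {}
insert 45 → {45}
insert 57 → {57, 45}
insert 33 → {57, 45, 33}
extract-max → 57; now {45, 33}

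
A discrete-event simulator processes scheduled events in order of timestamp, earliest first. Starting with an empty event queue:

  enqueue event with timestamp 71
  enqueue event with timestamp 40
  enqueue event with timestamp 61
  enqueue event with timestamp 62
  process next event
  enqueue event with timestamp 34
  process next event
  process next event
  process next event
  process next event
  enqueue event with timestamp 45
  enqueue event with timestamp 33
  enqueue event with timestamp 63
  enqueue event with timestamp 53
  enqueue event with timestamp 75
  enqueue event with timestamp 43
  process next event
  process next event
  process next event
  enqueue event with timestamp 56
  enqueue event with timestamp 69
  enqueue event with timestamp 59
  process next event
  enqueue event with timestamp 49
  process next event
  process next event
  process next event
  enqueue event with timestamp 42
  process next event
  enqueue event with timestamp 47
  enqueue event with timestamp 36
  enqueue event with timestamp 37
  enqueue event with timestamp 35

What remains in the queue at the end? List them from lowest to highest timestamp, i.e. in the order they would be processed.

insert 71 → {71}
insert 40 → {40, 71}
insert 61 → {40, 61, 71}
insert 62 → {40, 61, 62, 71}
process next event → 40; now {61, 62, 71}
insert 34 → {34, 61, 62, 71}
process next event → 34; now {61, 62, 71}
process next event → 61; now {62, 71}
process next event → 62; now {71}
process next event → 71; now {}
insert 45 → {45}
insert 33 → {33, 45}
insert 63 → {33, 45, 63}
insert 53 → {33, 45, 53, 63}
insert 75 → {33, 45, 53, 63, 75}
insert 43 → {33, 43, 45, 53, 63, 75}
process next event → 33; now {43, 45, 53, 63, 75}
process next event → 43; now {45, 53, 63, 75}
process next event → 45; now {53, 63, 75}
insert 56 → {53, 56, 63, 75}
insert 69 → {53, 56, 63, 69, 75}
insert 59 → {53, 56, 59, 63, 69, 75}
process next event → 53; now {56, 59, 63, 69, 75}
insert 49 → {49, 56, 59, 63, 69, 75}
process next event → 49; now {56, 59, 63, 69, 75}
process next event → 56; now {59, 63, 69, 75}
process next event → 59; now {63, 69, 75}
insert 42 → {42, 63, 69, 75}
process next event → 42; now {63, 69, 75}
insert 47 → {47, 63, 69, 75}
insert 36 → {36, 47, 63, 69, 75}
insert 37 → {36, 37, 47, 63, 69, 75}
insert 35 → {35, 36, 37, 47, 63, 69, 75}

35, 36, 37, 47, 63, 69, 75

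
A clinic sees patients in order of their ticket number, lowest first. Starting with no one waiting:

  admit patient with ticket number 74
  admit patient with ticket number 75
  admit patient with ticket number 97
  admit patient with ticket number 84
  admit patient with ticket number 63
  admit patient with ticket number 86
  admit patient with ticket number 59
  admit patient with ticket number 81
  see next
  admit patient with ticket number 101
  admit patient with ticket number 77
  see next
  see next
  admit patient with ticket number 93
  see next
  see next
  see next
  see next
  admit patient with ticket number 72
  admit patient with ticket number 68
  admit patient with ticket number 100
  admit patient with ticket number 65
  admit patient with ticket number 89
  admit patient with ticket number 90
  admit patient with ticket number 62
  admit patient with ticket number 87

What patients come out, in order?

insert 74 → {74}
insert 75 → {74, 75}
insert 97 → {74, 75, 97}
insert 84 → {74, 75, 84, 97}
insert 63 → {63, 74, 75, 84, 97}
insert 86 → {63, 74, 75, 84, 86, 97}
insert 59 → {59, 63, 74, 75, 84, 86, 97}
insert 81 → {59, 63, 74, 75, 81, 84, 86, 97}
see next → 59; now {63, 74, 75, 81, 84, 86, 97}
insert 101 → {63, 74, 75, 81, 84, 86, 97, 101}
insert 77 → {63, 74, 75, 77, 81, 84, 86, 97, 101}
see next → 63; now {74, 75, 77, 81, 84, 86, 97, 101}
see next → 74; now {75, 77, 81, 84, 86, 97, 101}
insert 93 → {75, 77, 81, 84, 86, 93, 97, 101}
see next → 75; now {77, 81, 84, 86, 93, 97, 101}
see next → 77; now {81, 84, 86, 93, 97, 101}
see next → 81; now {84, 86, 93, 97, 101}
see next → 84; now {86, 93, 97, 101}
insert 72 → {72, 86, 93, 97, 101}
insert 68 → {68, 72, 86, 93, 97, 101}
insert 100 → {68, 72, 86, 93, 97, 100, 101}
insert 65 → {65, 68, 72, 86, 93, 97, 100, 101}
insert 89 → {65, 68, 72, 86, 89, 93, 97, 100, 101}
insert 90 → {65, 68, 72, 86, 89, 90, 93, 97, 100, 101}
insert 62 → {62, 65, 68, 72, 86, 89, 90, 93, 97, 100, 101}
insert 87 → {62, 65, 68, 72, 86, 87, 89, 90, 93, 97, 100, 101}

59, 63, 74, 75, 77, 81, 84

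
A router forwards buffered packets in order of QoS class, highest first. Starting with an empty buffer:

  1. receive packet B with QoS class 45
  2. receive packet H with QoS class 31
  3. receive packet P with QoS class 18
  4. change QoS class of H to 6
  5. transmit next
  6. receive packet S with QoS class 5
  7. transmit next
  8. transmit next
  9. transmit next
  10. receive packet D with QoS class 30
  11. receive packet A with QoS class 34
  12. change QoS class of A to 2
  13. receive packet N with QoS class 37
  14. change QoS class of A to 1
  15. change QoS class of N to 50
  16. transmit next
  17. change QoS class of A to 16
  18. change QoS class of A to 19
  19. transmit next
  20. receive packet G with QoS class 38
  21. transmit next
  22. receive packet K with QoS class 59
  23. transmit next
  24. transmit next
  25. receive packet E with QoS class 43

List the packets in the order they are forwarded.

add B (QoS class 45) → {B:45}
add H (QoS class 31) → {B:45, H:31}
add P (QoS class 18) → {B:45, H:31, P:18}
update H to QoS class 6 → {B:45, P:18, H:6}
transmit next → B; now {P:18, H:6}
add S (QoS class 5) → {P:18, H:6, S:5}
transmit next → P; now {H:6, S:5}
transmit next → H; now {S:5}
transmit next → S; now {}
add D (QoS class 30) → {D:30}
add A (QoS class 34) → {A:34, D:30}
update A to QoS class 2 → {D:30, A:2}
add N (QoS class 37) → {N:37, D:30, A:2}
update A to QoS class 1 → {N:37, D:30, A:1}
update N to QoS class 50 → {N:50, D:30, A:1}
transmit next → N; now {D:30, A:1}
update A to QoS class 16 → {D:30, A:16}
update A to QoS class 19 → {D:30, A:19}
transmit next → D; now {A:19}
add G (QoS class 38) → {G:38, A:19}
transmit next → G; now {A:19}
add K (QoS class 59) → {K:59, A:19}
transmit next → K; now {A:19}
transmit next → A; now {}
add E (QoS class 43) → {E:43}

B → P → H → S → N → D → G → K → A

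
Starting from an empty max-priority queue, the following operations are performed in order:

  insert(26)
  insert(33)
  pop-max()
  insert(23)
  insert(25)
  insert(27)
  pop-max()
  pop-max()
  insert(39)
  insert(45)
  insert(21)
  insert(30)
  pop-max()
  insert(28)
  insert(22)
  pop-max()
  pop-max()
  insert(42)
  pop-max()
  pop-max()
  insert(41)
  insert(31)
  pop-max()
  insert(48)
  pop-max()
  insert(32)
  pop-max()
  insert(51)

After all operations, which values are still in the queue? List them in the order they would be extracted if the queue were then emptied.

51 → 31 → 25 → 23 → 22 → 21

insert 26 → {26}
insert 33 → {33, 26}
pop-max → 33; now {26}
insert 23 → {26, 23}
insert 25 → {26, 25, 23}
insert 27 → {27, 26, 25, 23}
pop-max → 27; now {26, 25, 23}
pop-max → 26; now {25, 23}
insert 39 → {39, 25, 23}
insert 45 → {45, 39, 25, 23}
insert 21 → {45, 39, 25, 23, 21}
insert 30 → {45, 39, 30, 25, 23, 21}
pop-max → 45; now {39, 30, 25, 23, 21}
insert 28 → {39, 30, 28, 25, 23, 21}
insert 22 → {39, 30, 28, 25, 23, 22, 21}
pop-max → 39; now {30, 28, 25, 23, 22, 21}
pop-max → 30; now {28, 25, 23, 22, 21}
insert 42 → {42, 28, 25, 23, 22, 21}
pop-max → 42; now {28, 25, 23, 22, 21}
pop-max → 28; now {25, 23, 22, 21}
insert 41 → {41, 25, 23, 22, 21}
insert 31 → {41, 31, 25, 23, 22, 21}
pop-max → 41; now {31, 25, 23, 22, 21}
insert 48 → {48, 31, 25, 23, 22, 21}
pop-max → 48; now {31, 25, 23, 22, 21}
insert 32 → {32, 31, 25, 23, 22, 21}
pop-max → 32; now {31, 25, 23, 22, 21}
insert 51 → {51, 31, 25, 23, 22, 21}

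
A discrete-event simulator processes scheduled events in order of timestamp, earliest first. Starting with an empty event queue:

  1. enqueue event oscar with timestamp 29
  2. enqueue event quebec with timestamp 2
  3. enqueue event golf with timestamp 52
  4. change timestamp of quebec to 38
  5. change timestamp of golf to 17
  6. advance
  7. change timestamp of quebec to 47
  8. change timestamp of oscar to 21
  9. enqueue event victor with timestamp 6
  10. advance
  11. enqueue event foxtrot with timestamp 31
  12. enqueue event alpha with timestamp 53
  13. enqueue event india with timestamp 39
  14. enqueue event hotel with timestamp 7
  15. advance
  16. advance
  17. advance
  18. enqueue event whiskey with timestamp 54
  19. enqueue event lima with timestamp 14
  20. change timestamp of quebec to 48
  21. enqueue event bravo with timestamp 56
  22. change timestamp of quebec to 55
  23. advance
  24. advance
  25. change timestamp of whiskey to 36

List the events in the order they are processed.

[golf, victor, hotel, oscar, foxtrot, lima, india]

add oscar (timestamp 29) → {oscar:29}
add quebec (timestamp 2) → {quebec:2, oscar:29}
add golf (timestamp 52) → {quebec:2, oscar:29, golf:52}
update quebec to timestamp 38 → {oscar:29, quebec:38, golf:52}
update golf to timestamp 17 → {golf:17, oscar:29, quebec:38}
advance → golf; now {oscar:29, quebec:38}
update quebec to timestamp 47 → {oscar:29, quebec:47}
update oscar to timestamp 21 → {oscar:21, quebec:47}
add victor (timestamp 6) → {victor:6, oscar:21, quebec:47}
advance → victor; now {oscar:21, quebec:47}
add foxtrot (timestamp 31) → {oscar:21, foxtrot:31, quebec:47}
add alpha (timestamp 53) → {oscar:21, foxtrot:31, quebec:47, alpha:53}
add india (timestamp 39) → {oscar:21, foxtrot:31, india:39, quebec:47, alpha:53}
add hotel (timestamp 7) → {hotel:7, oscar:21, foxtrot:31, india:39, quebec:47, alpha:53}
advance → hotel; now {oscar:21, foxtrot:31, india:39, quebec:47, alpha:53}
advance → oscar; now {foxtrot:31, india:39, quebec:47, alpha:53}
advance → foxtrot; now {india:39, quebec:47, alpha:53}
add whiskey (timestamp 54) → {india:39, quebec:47, alpha:53, whiskey:54}
add lima (timestamp 14) → {lima:14, india:39, quebec:47, alpha:53, whiskey:54}
update quebec to timestamp 48 → {lima:14, india:39, quebec:48, alpha:53, whiskey:54}
add bravo (timestamp 56) → {lima:14, india:39, quebec:48, alpha:53, whiskey:54, bravo:56}
update quebec to timestamp 55 → {lima:14, india:39, alpha:53, whiskey:54, quebec:55, bravo:56}
advance → lima; now {india:39, alpha:53, whiskey:54, quebec:55, bravo:56}
advance → india; now {alpha:53, whiskey:54, quebec:55, bravo:56}
update whiskey to timestamp 36 → {whiskey:36, alpha:53, quebec:55, bravo:56}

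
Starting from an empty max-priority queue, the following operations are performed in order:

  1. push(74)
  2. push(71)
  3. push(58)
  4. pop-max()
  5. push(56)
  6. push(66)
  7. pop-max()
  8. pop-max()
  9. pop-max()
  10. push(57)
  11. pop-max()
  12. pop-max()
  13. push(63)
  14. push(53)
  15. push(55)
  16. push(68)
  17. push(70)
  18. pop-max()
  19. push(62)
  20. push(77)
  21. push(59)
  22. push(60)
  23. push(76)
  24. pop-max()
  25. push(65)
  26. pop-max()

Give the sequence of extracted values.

74, 71, 66, 58, 57, 56, 70, 77, 76

insert 74 → {74}
insert 71 → {74, 71}
insert 58 → {74, 71, 58}
pop-max → 74; now {71, 58}
insert 56 → {71, 58, 56}
insert 66 → {71, 66, 58, 56}
pop-max → 71; now {66, 58, 56}
pop-max → 66; now {58, 56}
pop-max → 58; now {56}
insert 57 → {57, 56}
pop-max → 57; now {56}
pop-max → 56; now {}
insert 63 → {63}
insert 53 → {63, 53}
insert 55 → {63, 55, 53}
insert 68 → {68, 63, 55, 53}
insert 70 → {70, 68, 63, 55, 53}
pop-max → 70; now {68, 63, 55, 53}
insert 62 → {68, 63, 62, 55, 53}
insert 77 → {77, 68, 63, 62, 55, 53}
insert 59 → {77, 68, 63, 62, 59, 55, 53}
insert 60 → {77, 68, 63, 62, 60, 59, 55, 53}
insert 76 → {77, 76, 68, 63, 62, 60, 59, 55, 53}
pop-max → 77; now {76, 68, 63, 62, 60, 59, 55, 53}
insert 65 → {76, 68, 65, 63, 62, 60, 59, 55, 53}
pop-max → 76; now {68, 65, 63, 62, 60, 59, 55, 53}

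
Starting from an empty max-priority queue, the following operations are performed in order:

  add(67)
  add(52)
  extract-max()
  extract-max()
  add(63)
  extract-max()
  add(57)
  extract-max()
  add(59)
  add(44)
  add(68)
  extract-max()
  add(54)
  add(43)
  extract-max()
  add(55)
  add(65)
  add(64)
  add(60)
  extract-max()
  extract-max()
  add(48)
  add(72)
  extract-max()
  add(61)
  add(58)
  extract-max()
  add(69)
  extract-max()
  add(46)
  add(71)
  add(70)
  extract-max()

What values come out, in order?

[67, 52, 63, 57, 68, 59, 65, 64, 72, 61, 69, 71]

insert 67 → {67}
insert 52 → {67, 52}
extract-max → 67; now {52}
extract-max → 52; now {}
insert 63 → {63}
extract-max → 63; now {}
insert 57 → {57}
extract-max → 57; now {}
insert 59 → {59}
insert 44 → {59, 44}
insert 68 → {68, 59, 44}
extract-max → 68; now {59, 44}
insert 54 → {59, 54, 44}
insert 43 → {59, 54, 44, 43}
extract-max → 59; now {54, 44, 43}
insert 55 → {55, 54, 44, 43}
insert 65 → {65, 55, 54, 44, 43}
insert 64 → {65, 64, 55, 54, 44, 43}
insert 60 → {65, 64, 60, 55, 54, 44, 43}
extract-max → 65; now {64, 60, 55, 54, 44, 43}
extract-max → 64; now {60, 55, 54, 44, 43}
insert 48 → {60, 55, 54, 48, 44, 43}
insert 72 → {72, 60, 55, 54, 48, 44, 43}
extract-max → 72; now {60, 55, 54, 48, 44, 43}
insert 61 → {61, 60, 55, 54, 48, 44, 43}
insert 58 → {61, 60, 58, 55, 54, 48, 44, 43}
extract-max → 61; now {60, 58, 55, 54, 48, 44, 43}
insert 69 → {69, 60, 58, 55, 54, 48, 44, 43}
extract-max → 69; now {60, 58, 55, 54, 48, 44, 43}
insert 46 → {60, 58, 55, 54, 48, 46, 44, 43}
insert 71 → {71, 60, 58, 55, 54, 48, 46, 44, 43}
insert 70 → {71, 70, 60, 58, 55, 54, 48, 46, 44, 43}
extract-max → 71; now {70, 60, 58, 55, 54, 48, 46, 44, 43}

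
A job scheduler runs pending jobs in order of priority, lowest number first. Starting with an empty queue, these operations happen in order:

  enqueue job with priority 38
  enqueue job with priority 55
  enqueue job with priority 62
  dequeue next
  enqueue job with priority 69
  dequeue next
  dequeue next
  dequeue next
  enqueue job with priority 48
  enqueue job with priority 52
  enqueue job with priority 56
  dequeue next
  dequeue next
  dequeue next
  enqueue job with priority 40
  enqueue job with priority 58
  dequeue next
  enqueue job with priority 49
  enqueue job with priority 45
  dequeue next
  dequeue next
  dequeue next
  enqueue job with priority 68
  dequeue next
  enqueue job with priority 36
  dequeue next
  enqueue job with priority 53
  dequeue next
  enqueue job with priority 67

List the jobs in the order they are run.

38 → 55 → 62 → 69 → 48 → 52 → 56 → 40 → 45 → 49 → 58 → 68 → 36 → 53

insert 38 → {38}
insert 55 → {38, 55}
insert 62 → {38, 55, 62}
dequeue next → 38; now {55, 62}
insert 69 → {55, 62, 69}
dequeue next → 55; now {62, 69}
dequeue next → 62; now {69}
dequeue next → 69; now {}
insert 48 → {48}
insert 52 → {48, 52}
insert 56 → {48, 52, 56}
dequeue next → 48; now {52, 56}
dequeue next → 52; now {56}
dequeue next → 56; now {}
insert 40 → {40}
insert 58 → {40, 58}
dequeue next → 40; now {58}
insert 49 → {49, 58}
insert 45 → {45, 49, 58}
dequeue next → 45; now {49, 58}
dequeue next → 49; now {58}
dequeue next → 58; now {}
insert 68 → {68}
dequeue next → 68; now {}
insert 36 → {36}
dequeue next → 36; now {}
insert 53 → {53}
dequeue next → 53; now {}
insert 67 → {67}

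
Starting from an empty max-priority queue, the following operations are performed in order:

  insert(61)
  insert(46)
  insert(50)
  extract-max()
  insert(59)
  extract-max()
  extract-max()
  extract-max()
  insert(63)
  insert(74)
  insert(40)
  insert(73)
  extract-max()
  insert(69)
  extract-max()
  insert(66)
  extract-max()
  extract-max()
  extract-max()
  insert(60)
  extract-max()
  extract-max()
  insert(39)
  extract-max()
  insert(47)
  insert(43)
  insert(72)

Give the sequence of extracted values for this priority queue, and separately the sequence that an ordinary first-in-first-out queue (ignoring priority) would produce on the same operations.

priority queue: 61 → 59 → 50 → 46 → 74 → 73 → 69 → 66 → 63 → 60 → 40 → 39; FIFO queue: [61, 46, 50, 59, 63, 74, 40, 73, 69, 66, 60, 39]

insert 61 → {61}
insert 46 → {61, 46}
insert 50 → {61, 50, 46}
extract-max → 61; now {50, 46}
insert 59 → {59, 50, 46}
extract-max → 59; now {50, 46}
extract-max → 50; now {46}
extract-max → 46; now {}
insert 63 → {63}
insert 74 → {74, 63}
insert 40 → {74, 63, 40}
insert 73 → {74, 73, 63, 40}
extract-max → 74; now {73, 63, 40}
insert 69 → {73, 69, 63, 40}
extract-max → 73; now {69, 63, 40}
insert 66 → {69, 66, 63, 40}
extract-max → 69; now {66, 63, 40}
extract-max → 66; now {63, 40}
extract-max → 63; now {40}
insert 60 → {60, 40}
extract-max → 60; now {40}
extract-max → 40; now {}
insert 39 → {39}
extract-max → 39; now {}
insert 47 → {47}
insert 43 → {47, 43}
insert 72 → {72, 47, 43}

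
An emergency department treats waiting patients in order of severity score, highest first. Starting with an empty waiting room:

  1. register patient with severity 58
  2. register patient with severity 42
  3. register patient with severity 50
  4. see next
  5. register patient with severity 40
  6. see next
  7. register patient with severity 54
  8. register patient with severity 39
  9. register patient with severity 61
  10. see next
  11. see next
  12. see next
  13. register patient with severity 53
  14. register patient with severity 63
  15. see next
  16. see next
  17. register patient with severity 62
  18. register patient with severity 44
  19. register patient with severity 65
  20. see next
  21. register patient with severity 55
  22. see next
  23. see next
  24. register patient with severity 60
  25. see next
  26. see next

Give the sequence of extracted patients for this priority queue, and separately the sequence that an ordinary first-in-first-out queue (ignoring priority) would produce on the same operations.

priority queue: [58, 50, 61, 54, 42, 63, 53, 65, 62, 55, 60, 44]; FIFO queue: 58 → 42 → 50 → 40 → 54 → 39 → 61 → 53 → 63 → 62 → 44 → 65

insert 58 → {58}
insert 42 → {58, 42}
insert 50 → {58, 50, 42}
see next → 58; now {50, 42}
insert 40 → {50, 42, 40}
see next → 50; now {42, 40}
insert 54 → {54, 42, 40}
insert 39 → {54, 42, 40, 39}
insert 61 → {61, 54, 42, 40, 39}
see next → 61; now {54, 42, 40, 39}
see next → 54; now {42, 40, 39}
see next → 42; now {40, 39}
insert 53 → {53, 40, 39}
insert 63 → {63, 53, 40, 39}
see next → 63; now {53, 40, 39}
see next → 53; now {40, 39}
insert 62 → {62, 40, 39}
insert 44 → {62, 44, 40, 39}
insert 65 → {65, 62, 44, 40, 39}
see next → 65; now {62, 44, 40, 39}
insert 55 → {62, 55, 44, 40, 39}
see next → 62; now {55, 44, 40, 39}
see next → 55; now {44, 40, 39}
insert 60 → {60, 44, 40, 39}
see next → 60; now {44, 40, 39}
see next → 44; now {40, 39}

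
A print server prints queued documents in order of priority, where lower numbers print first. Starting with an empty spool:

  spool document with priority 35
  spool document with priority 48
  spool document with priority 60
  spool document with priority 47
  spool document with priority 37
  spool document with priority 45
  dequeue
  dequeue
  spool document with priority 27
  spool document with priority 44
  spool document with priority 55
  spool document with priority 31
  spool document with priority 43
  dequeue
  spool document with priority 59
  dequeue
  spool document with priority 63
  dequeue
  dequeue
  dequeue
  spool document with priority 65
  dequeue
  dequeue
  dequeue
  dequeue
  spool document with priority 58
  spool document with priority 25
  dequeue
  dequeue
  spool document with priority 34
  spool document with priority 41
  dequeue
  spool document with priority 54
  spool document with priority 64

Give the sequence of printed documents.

35 → 37 → 27 → 31 → 43 → 44 → 45 → 47 → 48 → 55 → 59 → 25 → 58 → 34

insert 35 → {35}
insert 48 → {35, 48}
insert 60 → {35, 48, 60}
insert 47 → {35, 47, 48, 60}
insert 37 → {35, 37, 47, 48, 60}
insert 45 → {35, 37, 45, 47, 48, 60}
dequeue → 35; now {37, 45, 47, 48, 60}
dequeue → 37; now {45, 47, 48, 60}
insert 27 → {27, 45, 47, 48, 60}
insert 44 → {27, 44, 45, 47, 48, 60}
insert 55 → {27, 44, 45, 47, 48, 55, 60}
insert 31 → {27, 31, 44, 45, 47, 48, 55, 60}
insert 43 → {27, 31, 43, 44, 45, 47, 48, 55, 60}
dequeue → 27; now {31, 43, 44, 45, 47, 48, 55, 60}
insert 59 → {31, 43, 44, 45, 47, 48, 55, 59, 60}
dequeue → 31; now {43, 44, 45, 47, 48, 55, 59, 60}
insert 63 → {43, 44, 45, 47, 48, 55, 59, 60, 63}
dequeue → 43; now {44, 45, 47, 48, 55, 59, 60, 63}
dequeue → 44; now {45, 47, 48, 55, 59, 60, 63}
dequeue → 45; now {47, 48, 55, 59, 60, 63}
insert 65 → {47, 48, 55, 59, 60, 63, 65}
dequeue → 47; now {48, 55, 59, 60, 63, 65}
dequeue → 48; now {55, 59, 60, 63, 65}
dequeue → 55; now {59, 60, 63, 65}
dequeue → 59; now {60, 63, 65}
insert 58 → {58, 60, 63, 65}
insert 25 → {25, 58, 60, 63, 65}
dequeue → 25; now {58, 60, 63, 65}
dequeue → 58; now {60, 63, 65}
insert 34 → {34, 60, 63, 65}
insert 41 → {34, 41, 60, 63, 65}
dequeue → 34; now {41, 60, 63, 65}
insert 54 → {41, 54, 60, 63, 65}
insert 64 → {41, 54, 60, 63, 64, 65}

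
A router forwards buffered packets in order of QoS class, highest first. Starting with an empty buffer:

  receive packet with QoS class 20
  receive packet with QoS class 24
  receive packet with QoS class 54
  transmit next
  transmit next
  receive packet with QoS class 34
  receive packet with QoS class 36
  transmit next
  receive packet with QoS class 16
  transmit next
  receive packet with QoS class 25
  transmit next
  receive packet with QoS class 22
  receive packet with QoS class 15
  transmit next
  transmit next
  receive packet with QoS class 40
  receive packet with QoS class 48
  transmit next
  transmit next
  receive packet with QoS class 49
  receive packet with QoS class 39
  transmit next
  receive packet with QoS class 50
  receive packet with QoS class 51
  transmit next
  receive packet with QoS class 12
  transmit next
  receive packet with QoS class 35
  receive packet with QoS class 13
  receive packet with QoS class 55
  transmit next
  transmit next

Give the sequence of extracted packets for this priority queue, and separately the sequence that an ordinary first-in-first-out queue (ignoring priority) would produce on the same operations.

insert 20 → {20}
insert 24 → {24, 20}
insert 54 → {54, 24, 20}
transmit next → 54; now {24, 20}
transmit next → 24; now {20}
insert 34 → {34, 20}
insert 36 → {36, 34, 20}
transmit next → 36; now {34, 20}
insert 16 → {34, 20, 16}
transmit next → 34; now {20, 16}
insert 25 → {25, 20, 16}
transmit next → 25; now {20, 16}
insert 22 → {22, 20, 16}
insert 15 → {22, 20, 16, 15}
transmit next → 22; now {20, 16, 15}
transmit next → 20; now {16, 15}
insert 40 → {40, 16, 15}
insert 48 → {48, 40, 16, 15}
transmit next → 48; now {40, 16, 15}
transmit next → 40; now {16, 15}
insert 49 → {49, 16, 15}
insert 39 → {49, 39, 16, 15}
transmit next → 49; now {39, 16, 15}
insert 50 → {50, 39, 16, 15}
insert 51 → {51, 50, 39, 16, 15}
transmit next → 51; now {50, 39, 16, 15}
insert 12 → {50, 39, 16, 15, 12}
transmit next → 50; now {39, 16, 15, 12}
insert 35 → {39, 35, 16, 15, 12}
insert 13 → {39, 35, 16, 15, 13, 12}
insert 55 → {55, 39, 35, 16, 15, 13, 12}
transmit next → 55; now {39, 35, 16, 15, 13, 12}
transmit next → 39; now {35, 16, 15, 13, 12}

priority queue: [54, 24, 36, 34, 25, 22, 20, 48, 40, 49, 51, 50, 55, 39]; FIFO queue: 20 → 24 → 54 → 34 → 36 → 16 → 25 → 22 → 15 → 40 → 48 → 49 → 39 → 50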